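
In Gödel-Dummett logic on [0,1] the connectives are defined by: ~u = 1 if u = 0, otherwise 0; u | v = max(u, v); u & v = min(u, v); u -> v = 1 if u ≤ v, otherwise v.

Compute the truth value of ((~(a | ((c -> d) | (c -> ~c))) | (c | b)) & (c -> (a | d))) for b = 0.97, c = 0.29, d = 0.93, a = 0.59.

(c -> d): 0.29 ≤ 0.93, so result = 1
~c: Gödel ¬ of 0.29 = 0 (operand ≠ 0)
(c -> ~c): 0.29 > 0, so result = 0
((c -> d) | (c -> ~c)) = max(1, 0) = 1
(a | ((c -> d) | (c -> ~c))) = max(0.59, 1) = 1
~(a | ((c -> d) | (c -> ~c))): Gödel ¬ of 1 = 0 (operand ≠ 0)
(c | b) = max(0.29, 0.97) = 0.97
(~(a | ((c -> d) | (c -> ~c))) | (c | b)) = max(0, 0.97) = 0.97
(a | d) = max(0.59, 0.93) = 0.93
(c -> (a | d)): 0.29 ≤ 0.93, so result = 1
((~(a | ((c -> d) | (c -> ~c))) | (c | b)) & (c -> (a | d))) = min(0.97, 1) = 0.97

0.97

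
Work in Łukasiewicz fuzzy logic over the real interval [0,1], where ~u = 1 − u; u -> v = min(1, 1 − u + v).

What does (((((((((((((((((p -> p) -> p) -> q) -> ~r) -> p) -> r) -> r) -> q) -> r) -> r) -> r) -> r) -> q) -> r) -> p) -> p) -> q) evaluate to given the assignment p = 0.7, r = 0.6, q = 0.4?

0.60

(p -> p): min(1, 1 − 0.7 + 0.7) = 1
((p -> p) -> p): min(1, 1 − 1 + 0.7) = 0.7
(((p -> p) -> p) -> q): min(1, 1 − 0.7 + 0.4) = 0.7
~r: Łukasiewicz ¬ gives 1 − 0.6 = 0.4
((((p -> p) -> p) -> q) -> ~r): min(1, 1 − 0.7 + 0.4) = 0.7
(((((p -> p) -> p) -> q) -> ~r) -> p): min(1, 1 − 0.7 + 0.7) = 1
((((((p -> p) -> p) -> q) -> ~r) -> p) -> r): min(1, 1 − 1 + 0.6) = 0.6
(((((((p -> p) -> p) -> q) -> ~r) -> p) -> r) -> r): min(1, 1 − 0.6 + 0.6) = 1
((((((((p -> p) -> p) -> q) -> ~r) -> p) -> r) -> r) -> q): min(1, 1 − 1 + 0.4) = 0.4
(((((((((p -> p) -> p) -> q) -> ~r) -> p) -> r) -> r) -> q) -> r): min(1, 1 − 0.4 + 0.6) = 1
((((((((((p -> p) -> p) -> q) -> ~r) -> p) -> r) -> r) -> q) -> r) -> r): min(1, 1 − 1 + 0.6) = 0.6
(((((((((((p -> p) -> p) -> q) -> ~r) -> p) -> r) -> r) -> q) -> r) -> r) -> r): min(1, 1 − 0.6 + 0.6) = 1
((((((((((((p -> p) -> p) -> q) -> ~r) -> p) -> r) -> r) -> q) -> r) -> r) -> r) -> r): min(1, 1 − 1 + 0.6) = 0.6
(((((((((((((p -> p) -> p) -> q) -> ~r) -> p) -> r) -> r) -> q) -> r) -> r) -> r) -> r) -> q): min(1, 1 − 0.6 + 0.4) = 0.8
((((((((((((((p -> p) -> p) -> q) -> ~r) -> p) -> r) -> r) -> q) -> r) -> r) -> r) -> r) -> q) -> r): min(1, 1 − 0.8 + 0.6) = 0.8
(((((((((((((((p -> p) -> p) -> q) -> ~r) -> p) -> r) -> r) -> q) -> r) -> r) -> r) -> r) -> q) -> r) -> p): min(1, 1 − 0.8 + 0.7) = 0.9
((((((((((((((((p -> p) -> p) -> q) -> ~r) -> p) -> r) -> r) -> q) -> r) -> r) -> r) -> r) -> q) -> r) -> p) -> p): min(1, 1 − 0.9 + 0.7) = 0.8
(((((((((((((((((p -> p) -> p) -> q) -> ~r) -> p) -> r) -> r) -> q) -> r) -> r) -> r) -> r) -> q) -> r) -> p) -> p) -> q): min(1, 1 − 0.8 + 0.4) = 0.6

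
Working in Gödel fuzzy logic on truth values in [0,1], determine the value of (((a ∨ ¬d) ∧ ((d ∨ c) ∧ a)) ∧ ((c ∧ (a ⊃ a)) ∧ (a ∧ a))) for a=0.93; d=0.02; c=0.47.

0.47

¬d: Gödel ¬ of 0.02 = 0 (operand ≠ 0)
(a ∨ ¬d) = max(0.93, 0) = 0.93
(d ∨ c) = max(0.02, 0.47) = 0.47
((d ∨ c) ∧ a) = min(0.47, 0.93) = 0.47
((a ∨ ¬d) ∧ ((d ∨ c) ∧ a)) = min(0.93, 0.47) = 0.47
(a ⊃ a): 0.93 ≤ 0.93, so result = 1
(c ∧ (a ⊃ a)) = min(0.47, 1) = 0.47
(a ∧ a) = min(0.93, 0.93) = 0.93
((c ∧ (a ⊃ a)) ∧ (a ∧ a)) = min(0.47, 0.93) = 0.47
(((a ∨ ¬d) ∧ ((d ∨ c) ∧ a)) ∧ ((c ∧ (a ⊃ a)) ∧ (a ∧ a))) = min(0.47, 0.47) = 0.47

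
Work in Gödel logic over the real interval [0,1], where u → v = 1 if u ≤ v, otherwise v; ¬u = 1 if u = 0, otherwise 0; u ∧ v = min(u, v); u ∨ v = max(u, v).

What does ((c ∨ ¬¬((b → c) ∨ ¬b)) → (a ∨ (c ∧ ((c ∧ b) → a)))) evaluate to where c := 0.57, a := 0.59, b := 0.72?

0.59

(b → c): 0.72 > 0.57, so result = 0.57
¬b: Gödel ¬ of 0.72 = 0 (operand ≠ 0)
((b → c) ∨ ¬b) = max(0.57, 0) = 0.57
¬((b → c) ∨ ¬b): Gödel ¬ of 0.57 = 0 (operand ≠ 0)
¬¬((b → c) ∨ ¬b): Gödel ¬ of 0 = 1 (operand is 0)
(c ∨ ¬¬((b → c) ∨ ¬b)) = max(0.57, 1) = 1
(c ∧ b) = min(0.57, 0.72) = 0.57
((c ∧ b) → a): 0.57 ≤ 0.59, so result = 1
(c ∧ ((c ∧ b) → a)) = min(0.57, 1) = 0.57
(a ∨ (c ∧ ((c ∧ b) → a))) = max(0.59, 0.57) = 0.59
((c ∨ ¬¬((b → c) ∨ ¬b)) → (a ∨ (c ∧ ((c ∧ b) → a)))): 1 > 0.59, so result = 0.59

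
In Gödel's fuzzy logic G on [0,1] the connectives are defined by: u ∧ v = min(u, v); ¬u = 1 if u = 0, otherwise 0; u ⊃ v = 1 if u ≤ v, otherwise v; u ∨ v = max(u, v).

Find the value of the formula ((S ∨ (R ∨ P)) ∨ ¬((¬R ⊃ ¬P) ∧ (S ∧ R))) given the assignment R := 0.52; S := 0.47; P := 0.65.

(R ∨ P) = max(0.52, 0.65) = 0.65
(S ∨ (R ∨ P)) = max(0.47, 0.65) = 0.65
¬R: Gödel ¬ of 0.52 = 0 (operand ≠ 0)
¬P: Gödel ¬ of 0.65 = 0 (operand ≠ 0)
(¬R ⊃ ¬P): 0 ≤ 0, so result = 1
(S ∧ R) = min(0.47, 0.52) = 0.47
((¬R ⊃ ¬P) ∧ (S ∧ R)) = min(1, 0.47) = 0.47
¬((¬R ⊃ ¬P) ∧ (S ∧ R)): Gödel ¬ of 0.47 = 0 (operand ≠ 0)
((S ∨ (R ∨ P)) ∨ ¬((¬R ⊃ ¬P) ∧ (S ∧ R))) = max(0.65, 0) = 0.65

0.65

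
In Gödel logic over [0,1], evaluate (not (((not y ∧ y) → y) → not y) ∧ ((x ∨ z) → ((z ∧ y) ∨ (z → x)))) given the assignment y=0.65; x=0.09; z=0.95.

not y: Gödel ¬ of 0.65 = 0 (operand ≠ 0)
(not y ∧ y) = min(0, 0.65) = 0
((not y ∧ y) → y): 0 ≤ 0.65, so result = 1
not y: Gödel ¬ of 0.65 = 0 (operand ≠ 0)
(((not y ∧ y) → y) → not y): 1 > 0, so result = 0
not (((not y ∧ y) → y) → not y): Gödel ¬ of 0 = 1 (operand is 0)
(x ∨ z) = max(0.09, 0.95) = 0.95
(z ∧ y) = min(0.95, 0.65) = 0.65
(z → x): 0.95 > 0.09, so result = 0.09
((z ∧ y) ∨ (z → x)) = max(0.65, 0.09) = 0.65
((x ∨ z) → ((z ∧ y) ∨ (z → x))): 0.95 > 0.65, so result = 0.65
(not (((not y ∧ y) → y) → not y) ∧ ((x ∨ z) → ((z ∧ y) ∨ (z → x)))) = min(1, 0.65) = 0.65

0.65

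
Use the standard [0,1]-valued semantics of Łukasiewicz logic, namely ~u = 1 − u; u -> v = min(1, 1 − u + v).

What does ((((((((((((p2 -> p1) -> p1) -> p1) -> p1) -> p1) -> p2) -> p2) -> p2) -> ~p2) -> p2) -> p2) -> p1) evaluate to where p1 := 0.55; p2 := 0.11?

0.55

(p2 -> p1): min(1, 1 − 0.11 + 0.55) = 1
((p2 -> p1) -> p1): min(1, 1 − 1 + 0.55) = 0.55
(((p2 -> p1) -> p1) -> p1): min(1, 1 − 0.55 + 0.55) = 1
((((p2 -> p1) -> p1) -> p1) -> p1): min(1, 1 − 1 + 0.55) = 0.55
(((((p2 -> p1) -> p1) -> p1) -> p1) -> p1): min(1, 1 − 0.55 + 0.55) = 1
((((((p2 -> p1) -> p1) -> p1) -> p1) -> p1) -> p2): min(1, 1 − 1 + 0.11) = 0.11
(((((((p2 -> p1) -> p1) -> p1) -> p1) -> p1) -> p2) -> p2): min(1, 1 − 0.11 + 0.11) = 1
((((((((p2 -> p1) -> p1) -> p1) -> p1) -> p1) -> p2) -> p2) -> p2): min(1, 1 − 1 + 0.11) = 0.11
~p2: Łukasiewicz ¬ gives 1 − 0.11 = 0.89
(((((((((p2 -> p1) -> p1) -> p1) -> p1) -> p1) -> p2) -> p2) -> p2) -> ~p2): min(1, 1 − 0.11 + 0.89) = 1
((((((((((p2 -> p1) -> p1) -> p1) -> p1) -> p1) -> p2) -> p2) -> p2) -> ~p2) -> p2): min(1, 1 − 1 + 0.11) = 0.11
(((((((((((p2 -> p1) -> p1) -> p1) -> p1) -> p1) -> p2) -> p2) -> p2) -> ~p2) -> p2) -> p2): min(1, 1 − 0.11 + 0.11) = 1
((((((((((((p2 -> p1) -> p1) -> p1) -> p1) -> p1) -> p2) -> p2) -> p2) -> ~p2) -> p2) -> p2) -> p1): min(1, 1 − 1 + 0.55) = 0.55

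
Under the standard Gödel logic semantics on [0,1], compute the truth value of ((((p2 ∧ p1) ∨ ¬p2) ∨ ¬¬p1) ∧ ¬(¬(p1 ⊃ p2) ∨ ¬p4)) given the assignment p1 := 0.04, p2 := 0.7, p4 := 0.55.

(p2 ∧ p1) = min(0.7, 0.04) = 0.04
¬p2: Gödel ¬ of 0.7 = 0 (operand ≠ 0)
((p2 ∧ p1) ∨ ¬p2) = max(0.04, 0) = 0.04
¬p1: Gödel ¬ of 0.04 = 0 (operand ≠ 0)
¬¬p1: Gödel ¬ of 0 = 1 (operand is 0)
(((p2 ∧ p1) ∨ ¬p2) ∨ ¬¬p1) = max(0.04, 1) = 1
(p1 ⊃ p2): 0.04 ≤ 0.7, so result = 1
¬(p1 ⊃ p2): Gödel ¬ of 1 = 0 (operand ≠ 0)
¬p4: Gödel ¬ of 0.55 = 0 (operand ≠ 0)
(¬(p1 ⊃ p2) ∨ ¬p4) = max(0, 0) = 0
¬(¬(p1 ⊃ p2) ∨ ¬p4): Gödel ¬ of 0 = 1 (operand is 0)
((((p2 ∧ p1) ∨ ¬p2) ∨ ¬¬p1) ∧ ¬(¬(p1 ⊃ p2) ∨ ¬p4)) = min(1, 1) = 1

1.00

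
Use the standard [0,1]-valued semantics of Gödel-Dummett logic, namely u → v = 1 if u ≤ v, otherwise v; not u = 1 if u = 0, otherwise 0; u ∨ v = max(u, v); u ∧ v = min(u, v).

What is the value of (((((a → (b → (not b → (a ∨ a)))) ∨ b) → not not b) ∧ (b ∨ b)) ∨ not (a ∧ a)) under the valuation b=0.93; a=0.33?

0.93

not b: Gödel ¬ of 0.93 = 0 (operand ≠ 0)
(a ∨ a) = max(0.33, 0.33) = 0.33
(not b → (a ∨ a)): 0 ≤ 0.33, so result = 1
(b → (not b → (a ∨ a))): 0.93 ≤ 1, so result = 1
(a → (b → (not b → (a ∨ a)))): 0.33 ≤ 1, so result = 1
((a → (b → (not b → (a ∨ a)))) ∨ b) = max(1, 0.93) = 1
not b: Gödel ¬ of 0.93 = 0 (operand ≠ 0)
not not b: Gödel ¬ of 0 = 1 (operand is 0)
(((a → (b → (not b → (a ∨ a)))) ∨ b) → not not b): 1 ≤ 1, so result = 1
(b ∨ b) = max(0.93, 0.93) = 0.93
((((a → (b → (not b → (a ∨ a)))) ∨ b) → not not b) ∧ (b ∨ b)) = min(1, 0.93) = 0.93
(a ∧ a) = min(0.33, 0.33) = 0.33
not (a ∧ a): Gödel ¬ of 0.33 = 0 (operand ≠ 0)
(((((a → (b → (not b → (a ∨ a)))) ∨ b) → not not b) ∧ (b ∨ b)) ∨ not (a ∧ a)) = max(0.93, 0) = 0.93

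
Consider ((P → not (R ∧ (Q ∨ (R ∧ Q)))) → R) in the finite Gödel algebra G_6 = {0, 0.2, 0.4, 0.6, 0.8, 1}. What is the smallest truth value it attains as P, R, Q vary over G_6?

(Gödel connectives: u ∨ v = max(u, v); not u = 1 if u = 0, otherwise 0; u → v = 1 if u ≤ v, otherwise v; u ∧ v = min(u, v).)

0.00

The minimum is attained at P = 0, R = 0, Q = 0:
  (R ∧ Q) = min(0, 0) = 0
  (Q ∨ (R ∧ Q)) = max(0, 0) = 0
  (R ∧ (Q ∨ (R ∧ Q))) = min(0, 0) = 0
  not (R ∧ (Q ∨ (R ∧ Q))): Gödel ¬ of 0 = 1 (operand is 0)
  (P → not (R ∧ (Q ∨ (R ∧ Q)))): 0 ≤ 1, so result = 1
  ((P → not (R ∧ (Q ∨ (R ∧ Q)))) → R): 1 > 0, so result = 0
Checking all 216 assignments confirms none give a value below 0.00.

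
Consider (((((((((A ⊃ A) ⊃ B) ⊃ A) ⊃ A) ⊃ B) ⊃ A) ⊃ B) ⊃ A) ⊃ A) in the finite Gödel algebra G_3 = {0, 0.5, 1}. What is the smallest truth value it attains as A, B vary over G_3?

The minimum is attained at A = 0.5, B = 0:
  (A ⊃ A): 0.5 ≤ 0.5, so result = 1
  ((A ⊃ A) ⊃ B): 1 > 0, so result = 0
  (((A ⊃ A) ⊃ B) ⊃ A): 0 ≤ 0.5, so result = 1
  ((((A ⊃ A) ⊃ B) ⊃ A) ⊃ A): 1 > 0.5, so result = 0.5
  (((((A ⊃ A) ⊃ B) ⊃ A) ⊃ A) ⊃ B): 0.5 > 0, so result = 0
  ((((((A ⊃ A) ⊃ B) ⊃ A) ⊃ A) ⊃ B) ⊃ A): 0 ≤ 0.5, so result = 1
  (((((((A ⊃ A) ⊃ B) ⊃ A) ⊃ A) ⊃ B) ⊃ A) ⊃ B): 1 > 0, so result = 0
  ((((((((A ⊃ A) ⊃ B) ⊃ A) ⊃ A) ⊃ B) ⊃ A) ⊃ B) ⊃ A): 0 ≤ 0.5, so result = 1
  (((((((((A ⊃ A) ⊃ B) ⊃ A) ⊃ A) ⊃ B) ⊃ A) ⊃ B) ⊃ A) ⊃ A): 1 > 0.5, so result = 0.5
Checking all 9 assignments confirms none give a value below 0.50.

0.50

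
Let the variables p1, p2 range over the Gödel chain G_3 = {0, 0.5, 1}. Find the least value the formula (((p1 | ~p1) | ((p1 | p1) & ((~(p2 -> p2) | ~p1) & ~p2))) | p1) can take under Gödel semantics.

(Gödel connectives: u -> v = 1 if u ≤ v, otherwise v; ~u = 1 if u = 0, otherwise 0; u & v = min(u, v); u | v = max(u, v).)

0.50

The minimum is attained at p1 = 0.5, p2 = 0:
  ~p1: Gödel ¬ of 0.5 = 0 (operand ≠ 0)
  (p1 | ~p1) = max(0.5, 0) = 0.5
  (p1 | p1) = max(0.5, 0.5) = 0.5
  (p2 -> p2): 0 ≤ 0, so result = 1
  ~(p2 -> p2): Gödel ¬ of 1 = 0 (operand ≠ 0)
  ~p1: Gödel ¬ of 0.5 = 0 (operand ≠ 0)
  (~(p2 -> p2) | ~p1) = max(0, 0) = 0
  ~p2: Gödel ¬ of 0 = 1 (operand is 0)
  ((~(p2 -> p2) | ~p1) & ~p2) = min(0, 1) = 0
  ((p1 | p1) & ((~(p2 -> p2) | ~p1) & ~p2)) = min(0.5, 0) = 0
  ((p1 | ~p1) | ((p1 | p1) & ((~(p2 -> p2) | ~p1) & ~p2))) = max(0.5, 0) = 0.5
  (((p1 | ~p1) | ((p1 | p1) & ((~(p2 -> p2) | ~p1) & ~p2))) | p1) = max(0.5, 0.5) = 0.5
Checking all 9 assignments confirms none give a value below 0.50.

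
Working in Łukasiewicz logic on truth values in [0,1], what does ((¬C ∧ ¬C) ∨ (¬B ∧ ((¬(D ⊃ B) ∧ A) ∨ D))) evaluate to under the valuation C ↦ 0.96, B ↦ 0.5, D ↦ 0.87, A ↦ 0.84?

0.50

¬C: Łukasiewicz ¬ gives 1 − 0.96 = 0.04
¬C: Łukasiewicz ¬ gives 1 − 0.96 = 0.04
(¬C ∧ ¬C) = min(0.04, 0.04) = 0.04
¬B: Łukasiewicz ¬ gives 1 − 0.5 = 0.5
(D ⊃ B): min(1, 1 − 0.87 + 0.5) = 0.63
¬(D ⊃ B): Łukasiewicz ¬ gives 1 − 0.63 = 0.37
(¬(D ⊃ B) ∧ A) = min(0.37, 0.84) = 0.37
((¬(D ⊃ B) ∧ A) ∨ D) = max(0.37, 0.87) = 0.87
(¬B ∧ ((¬(D ⊃ B) ∧ A) ∨ D)) = min(0.5, 0.87) = 0.5
((¬C ∧ ¬C) ∨ (¬B ∧ ((¬(D ⊃ B) ∧ A) ∨ D))) = max(0.04, 0.5) = 0.5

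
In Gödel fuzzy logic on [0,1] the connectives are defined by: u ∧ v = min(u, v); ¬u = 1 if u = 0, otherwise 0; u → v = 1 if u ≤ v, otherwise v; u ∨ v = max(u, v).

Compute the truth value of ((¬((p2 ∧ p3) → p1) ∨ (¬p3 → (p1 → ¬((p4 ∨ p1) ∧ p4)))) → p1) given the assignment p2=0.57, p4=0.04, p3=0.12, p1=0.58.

0.58

(p2 ∧ p3) = min(0.57, 0.12) = 0.12
((p2 ∧ p3) → p1): 0.12 ≤ 0.58, so result = 1
¬((p2 ∧ p3) → p1): Gödel ¬ of 1 = 0 (operand ≠ 0)
¬p3: Gödel ¬ of 0.12 = 0 (operand ≠ 0)
(p4 ∨ p1) = max(0.04, 0.58) = 0.58
((p4 ∨ p1) ∧ p4) = min(0.58, 0.04) = 0.04
¬((p4 ∨ p1) ∧ p4): Gödel ¬ of 0.04 = 0 (operand ≠ 0)
(p1 → ¬((p4 ∨ p1) ∧ p4)): 0.58 > 0, so result = 0
(¬p3 → (p1 → ¬((p4 ∨ p1) ∧ p4))): 0 ≤ 0, so result = 1
(¬((p2 ∧ p3) → p1) ∨ (¬p3 → (p1 → ¬((p4 ∨ p1) ∧ p4)))) = max(0, 1) = 1
((¬((p2 ∧ p3) → p1) ∨ (¬p3 → (p1 → ¬((p4 ∨ p1) ∧ p4)))) → p1): 1 > 0.58, so result = 0.58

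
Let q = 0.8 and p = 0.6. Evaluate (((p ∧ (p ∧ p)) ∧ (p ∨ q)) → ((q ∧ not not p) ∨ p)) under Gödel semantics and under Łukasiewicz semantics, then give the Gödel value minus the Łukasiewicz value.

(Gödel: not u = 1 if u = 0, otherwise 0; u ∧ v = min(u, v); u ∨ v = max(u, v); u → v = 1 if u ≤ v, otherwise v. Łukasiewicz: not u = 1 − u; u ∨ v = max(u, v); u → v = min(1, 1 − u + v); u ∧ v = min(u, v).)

Gödel evaluation:
  (p ∧ p) = min(0.6, 0.6) = 0.6
  (p ∧ (p ∧ p)) = min(0.6, 0.6) = 0.6
  (p ∨ q) = max(0.6, 0.8) = 0.8
  ((p ∧ (p ∧ p)) ∧ (p ∨ q)) = min(0.6, 0.8) = 0.6
  not p: Gödel ¬ of 0.6 = 0 (operand ≠ 0)
  not not p: Gödel ¬ of 0 = 1 (operand is 0)
  (q ∧ not not p) = min(0.8, 1) = 0.8
  ((q ∧ not not p) ∨ p) = max(0.8, 0.6) = 0.8
  (((p ∧ (p ∧ p)) ∧ (p ∨ q)) → ((q ∧ not not p) ∨ p)): 0.6 ≤ 0.8, so result = 1
  Gödel value = 1
Łukasiewicz evaluation:
  (p ∧ p) = min(0.6, 0.6) = 0.6
  (p ∧ (p ∧ p)) = min(0.6, 0.6) = 0.6
  (p ∨ q) = max(0.6, 0.8) = 0.8
  ((p ∧ (p ∧ p)) ∧ (p ∨ q)) = min(0.6, 0.8) = 0.6
  not p: Łukasiewicz ¬ gives 1 − 0.6 = 0.4
  not not p: Łukasiewicz ¬ gives 1 − 0.4 = 0.6
  (q ∧ not not p) = min(0.8, 0.6) = 0.6
  ((q ∧ not not p) ∨ p) = max(0.6, 0.6) = 0.6
  (((p ∧ (p ∧ p)) ∧ (p ∨ q)) → ((q ∧ not not p) ∨ p)): min(1, 1 − 0.6 + 0.6) = 1
  Łukasiewicz value = 1
Difference: 1 − 1 = 0.00

0.00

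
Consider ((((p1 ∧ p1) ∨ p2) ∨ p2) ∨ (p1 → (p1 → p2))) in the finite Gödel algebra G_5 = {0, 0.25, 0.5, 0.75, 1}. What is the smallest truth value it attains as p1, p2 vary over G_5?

0.25

The minimum is attained at p1 = 0.25, p2 = 0:
  (p1 ∧ p1) = min(0.25, 0.25) = 0.25
  ((p1 ∧ p1) ∨ p2) = max(0.25, 0) = 0.25
  (((p1 ∧ p1) ∨ p2) ∨ p2) = max(0.25, 0) = 0.25
  (p1 → p2): 0.25 > 0, so result = 0
  (p1 → (p1 → p2)): 0.25 > 0, so result = 0
  ((((p1 ∧ p1) ∨ p2) ∨ p2) ∨ (p1 → (p1 → p2))) = max(0.25, 0) = 0.25
Checking all 25 assignments confirms none give a value below 0.25.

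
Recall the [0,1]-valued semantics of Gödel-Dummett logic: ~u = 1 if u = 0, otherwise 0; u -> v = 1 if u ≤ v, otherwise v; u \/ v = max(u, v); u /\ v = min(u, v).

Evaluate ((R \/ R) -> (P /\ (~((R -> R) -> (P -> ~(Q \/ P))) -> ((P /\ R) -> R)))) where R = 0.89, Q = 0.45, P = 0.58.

(R \/ R) = max(0.89, 0.89) = 0.89
(R -> R): 0.89 ≤ 0.89, so result = 1
(Q \/ P) = max(0.45, 0.58) = 0.58
~(Q \/ P): Gödel ¬ of 0.58 = 0 (operand ≠ 0)
(P -> ~(Q \/ P)): 0.58 > 0, so result = 0
((R -> R) -> (P -> ~(Q \/ P))): 1 > 0, so result = 0
~((R -> R) -> (P -> ~(Q \/ P))): Gödel ¬ of 0 = 1 (operand is 0)
(P /\ R) = min(0.58, 0.89) = 0.58
((P /\ R) -> R): 0.58 ≤ 0.89, so result = 1
(~((R -> R) -> (P -> ~(Q \/ P))) -> ((P /\ R) -> R)): 1 ≤ 1, so result = 1
(P /\ (~((R -> R) -> (P -> ~(Q \/ P))) -> ((P /\ R) -> R))) = min(0.58, 1) = 0.58
((R \/ R) -> (P /\ (~((R -> R) -> (P -> ~(Q \/ P))) -> ((P /\ R) -> R)))): 0.89 > 0.58, so result = 0.58

0.58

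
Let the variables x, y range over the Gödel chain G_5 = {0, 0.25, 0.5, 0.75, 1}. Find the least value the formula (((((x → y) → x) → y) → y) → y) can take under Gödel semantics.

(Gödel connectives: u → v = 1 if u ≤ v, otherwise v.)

0.00

The minimum is attained at x = 0.25, y = 0:
  (x → y): 0.25 > 0, so result = 0
  ((x → y) → x): 0 ≤ 0.25, so result = 1
  (((x → y) → x) → y): 1 > 0, so result = 0
  ((((x → y) → x) → y) → y): 0 ≤ 0, so result = 1
  (((((x → y) → x) → y) → y) → y): 1 > 0, so result = 0
Checking all 25 assignments confirms none give a value below 0.00.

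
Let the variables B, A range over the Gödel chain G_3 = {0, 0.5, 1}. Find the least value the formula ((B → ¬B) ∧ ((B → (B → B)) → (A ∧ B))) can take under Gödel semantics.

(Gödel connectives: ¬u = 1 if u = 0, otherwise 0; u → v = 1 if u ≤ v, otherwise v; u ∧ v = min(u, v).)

The minimum is attained at B = 0, A = 0:
  ¬B: Gödel ¬ of 0 = 1 (operand is 0)
  (B → ¬B): 0 ≤ 1, so result = 1
  (B → B): 0 ≤ 0, so result = 1
  (B → (B → B)): 0 ≤ 1, so result = 1
  (A ∧ B) = min(0, 0) = 0
  ((B → (B → B)) → (A ∧ B)): 1 > 0, so result = 0
  ((B → ¬B) ∧ ((B → (B → B)) → (A ∧ B))) = min(1, 0) = 0
Checking all 9 assignments confirms none give a value below 0.00.

0.00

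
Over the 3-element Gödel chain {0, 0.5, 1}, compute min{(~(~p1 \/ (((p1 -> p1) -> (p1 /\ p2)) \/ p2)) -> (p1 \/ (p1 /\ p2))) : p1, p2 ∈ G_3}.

0.50

The minimum is attained at p1 = 0.5, p2 = 0:
  ~p1: Gödel ¬ of 0.5 = 0 (operand ≠ 0)
  (p1 -> p1): 0.5 ≤ 0.5, so result = 1
  (p1 /\ p2) = min(0.5, 0) = 0
  ((p1 -> p1) -> (p1 /\ p2)): 1 > 0, so result = 0
  (((p1 -> p1) -> (p1 /\ p2)) \/ p2) = max(0, 0) = 0
  (~p1 \/ (((p1 -> p1) -> (p1 /\ p2)) \/ p2)) = max(0, 0) = 0
  ~(~p1 \/ (((p1 -> p1) -> (p1 /\ p2)) \/ p2)): Gödel ¬ of 0 = 1 (operand is 0)
  (p1 /\ p2) = min(0.5, 0) = 0
  (p1 \/ (p1 /\ p2)) = max(0.5, 0) = 0.5
  (~(~p1 \/ (((p1 -> p1) -> (p1 /\ p2)) \/ p2)) -> (p1 \/ (p1 /\ p2))): 1 > 0.5, so result = 0.5
Checking all 9 assignments confirms none give a value below 0.50.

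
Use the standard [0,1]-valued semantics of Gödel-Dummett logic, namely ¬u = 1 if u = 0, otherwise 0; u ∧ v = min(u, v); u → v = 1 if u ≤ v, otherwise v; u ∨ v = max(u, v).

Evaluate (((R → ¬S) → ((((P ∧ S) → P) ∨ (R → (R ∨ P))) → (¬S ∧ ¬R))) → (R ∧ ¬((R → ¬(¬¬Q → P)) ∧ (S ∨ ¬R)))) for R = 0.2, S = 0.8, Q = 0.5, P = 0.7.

0.20

¬S: Gödel ¬ of 0.8 = 0 (operand ≠ 0)
(R → ¬S): 0.2 > 0, so result = 0
(P ∧ S) = min(0.7, 0.8) = 0.7
((P ∧ S) → P): 0.7 ≤ 0.7, so result = 1
(R ∨ P) = max(0.2, 0.7) = 0.7
(R → (R ∨ P)): 0.2 ≤ 0.7, so result = 1
(((P ∧ S) → P) ∨ (R → (R ∨ P))) = max(1, 1) = 1
¬S: Gödel ¬ of 0.8 = 0 (operand ≠ 0)
¬R: Gödel ¬ of 0.2 = 0 (operand ≠ 0)
(¬S ∧ ¬R) = min(0, 0) = 0
((((P ∧ S) → P) ∨ (R → (R ∨ P))) → (¬S ∧ ¬R)): 1 > 0, so result = 0
((R → ¬S) → ((((P ∧ S) → P) ∨ (R → (R ∨ P))) → (¬S ∧ ¬R))): 0 ≤ 0, so result = 1
¬Q: Gödel ¬ of 0.5 = 0 (operand ≠ 0)
¬¬Q: Gödel ¬ of 0 = 1 (operand is 0)
(¬¬Q → P): 1 > 0.7, so result = 0.7
¬(¬¬Q → P): Gödel ¬ of 0.7 = 0 (operand ≠ 0)
(R → ¬(¬¬Q → P)): 0.2 > 0, so result = 0
¬R: Gödel ¬ of 0.2 = 0 (operand ≠ 0)
(S ∨ ¬R) = max(0.8, 0) = 0.8
((R → ¬(¬¬Q → P)) ∧ (S ∨ ¬R)) = min(0, 0.8) = 0
¬((R → ¬(¬¬Q → P)) ∧ (S ∨ ¬R)): Gödel ¬ of 0 = 1 (operand is 0)
(R ∧ ¬((R → ¬(¬¬Q → P)) ∧ (S ∨ ¬R))) = min(0.2, 1) = 0.2
(((R → ¬S) → ((((P ∧ S) → P) ∨ (R → (R ∨ P))) → (¬S ∧ ¬R))) → (R ∧ ¬((R → ¬(¬¬Q → P)) ∧ (S ∨ ¬R)))): 1 > 0.2, so result = 0.2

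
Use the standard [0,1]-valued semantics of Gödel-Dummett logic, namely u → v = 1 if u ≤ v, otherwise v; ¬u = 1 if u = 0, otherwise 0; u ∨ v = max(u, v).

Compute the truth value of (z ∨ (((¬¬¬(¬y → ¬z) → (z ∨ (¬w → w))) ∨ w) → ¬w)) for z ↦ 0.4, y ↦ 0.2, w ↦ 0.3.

0.40

¬y: Gödel ¬ of 0.2 = 0 (operand ≠ 0)
¬z: Gödel ¬ of 0.4 = 0 (operand ≠ 0)
(¬y → ¬z): 0 ≤ 0, so result = 1
¬(¬y → ¬z): Gödel ¬ of 1 = 0 (operand ≠ 0)
¬¬(¬y → ¬z): Gödel ¬ of 0 = 1 (operand is 0)
¬¬¬(¬y → ¬z): Gödel ¬ of 1 = 0 (operand ≠ 0)
¬w: Gödel ¬ of 0.3 = 0 (operand ≠ 0)
(¬w → w): 0 ≤ 0.3, so result = 1
(z ∨ (¬w → w)) = max(0.4, 1) = 1
(¬¬¬(¬y → ¬z) → (z ∨ (¬w → w))): 0 ≤ 1, so result = 1
((¬¬¬(¬y → ¬z) → (z ∨ (¬w → w))) ∨ w) = max(1, 0.3) = 1
¬w: Gödel ¬ of 0.3 = 0 (operand ≠ 0)
(((¬¬¬(¬y → ¬z) → (z ∨ (¬w → w))) ∨ w) → ¬w): 1 > 0, so result = 0
(z ∨ (((¬¬¬(¬y → ¬z) → (z ∨ (¬w → w))) ∨ w) → ¬w)) = max(0.4, 0) = 0.4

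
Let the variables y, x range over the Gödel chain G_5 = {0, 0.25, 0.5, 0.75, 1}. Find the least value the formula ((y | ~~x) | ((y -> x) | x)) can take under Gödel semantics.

The minimum is attained at y = 0.25, x = 0:
  ~x: Gödel ¬ of 0 = 1 (operand is 0)
  ~~x: Gödel ¬ of 1 = 0 (operand ≠ 0)
  (y | ~~x) = max(0.25, 0) = 0.25
  (y -> x): 0.25 > 0, so result = 0
  ((y -> x) | x) = max(0, 0) = 0
  ((y | ~~x) | ((y -> x) | x)) = max(0.25, 0) = 0.25
Checking all 25 assignments confirms none give a value below 0.25.

0.25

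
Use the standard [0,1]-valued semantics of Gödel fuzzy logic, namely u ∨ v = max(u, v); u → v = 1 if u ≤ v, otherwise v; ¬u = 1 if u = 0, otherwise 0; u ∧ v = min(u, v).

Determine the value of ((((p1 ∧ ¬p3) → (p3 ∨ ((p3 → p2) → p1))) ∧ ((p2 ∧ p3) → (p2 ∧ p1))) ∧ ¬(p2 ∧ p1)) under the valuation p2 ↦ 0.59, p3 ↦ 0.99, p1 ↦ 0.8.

0.00

¬p3: Gödel ¬ of 0.99 = 0 (operand ≠ 0)
(p1 ∧ ¬p3) = min(0.8, 0) = 0
(p3 → p2): 0.99 > 0.59, so result = 0.59
((p3 → p2) → p1): 0.59 ≤ 0.8, so result = 1
(p3 ∨ ((p3 → p2) → p1)) = max(0.99, 1) = 1
((p1 ∧ ¬p3) → (p3 ∨ ((p3 → p2) → p1))): 0 ≤ 1, so result = 1
(p2 ∧ p3) = min(0.59, 0.99) = 0.59
(p2 ∧ p1) = min(0.59, 0.8) = 0.59
((p2 ∧ p3) → (p2 ∧ p1)): 0.59 ≤ 0.59, so result = 1
(((p1 ∧ ¬p3) → (p3 ∨ ((p3 → p2) → p1))) ∧ ((p2 ∧ p3) → (p2 ∧ p1))) = min(1, 1) = 1
(p2 ∧ p1) = min(0.59, 0.8) = 0.59
¬(p2 ∧ p1): Gödel ¬ of 0.59 = 0 (operand ≠ 0)
((((p1 ∧ ¬p3) → (p3 ∨ ((p3 → p2) → p1))) ∧ ((p2 ∧ p3) → (p2 ∧ p1))) ∧ ¬(p2 ∧ p1)) = min(1, 0) = 0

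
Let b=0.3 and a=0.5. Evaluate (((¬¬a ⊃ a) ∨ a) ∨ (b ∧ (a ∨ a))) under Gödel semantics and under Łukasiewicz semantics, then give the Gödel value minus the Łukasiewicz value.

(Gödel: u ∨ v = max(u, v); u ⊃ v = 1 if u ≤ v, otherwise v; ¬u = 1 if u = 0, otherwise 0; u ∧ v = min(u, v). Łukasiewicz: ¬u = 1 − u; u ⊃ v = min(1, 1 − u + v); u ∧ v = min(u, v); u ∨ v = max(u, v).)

-0.50

Gödel evaluation:
  ¬a: Gödel ¬ of 0.5 = 0 (operand ≠ 0)
  ¬¬a: Gödel ¬ of 0 = 1 (operand is 0)
  (¬¬a ⊃ a): 1 > 0.5, so result = 0.5
  ((¬¬a ⊃ a) ∨ a) = max(0.5, 0.5) = 0.5
  (a ∨ a) = max(0.5, 0.5) = 0.5
  (b ∧ (a ∨ a)) = min(0.3, 0.5) = 0.3
  (((¬¬a ⊃ a) ∨ a) ∨ (b ∧ (a ∨ a))) = max(0.5, 0.3) = 0.5
  Gödel value = 0.5
Łukasiewicz evaluation:
  ¬a: Łukasiewicz ¬ gives 1 − 0.5 = 0.5
  ¬¬a: Łukasiewicz ¬ gives 1 − 0.5 = 0.5
  (¬¬a ⊃ a): min(1, 1 − 0.5 + 0.5) = 1
  ((¬¬a ⊃ a) ∨ a) = max(1, 0.5) = 1
  (a ∨ a) = max(0.5, 0.5) = 0.5
  (b ∧ (a ∨ a)) = min(0.3, 0.5) = 0.3
  (((¬¬a ⊃ a) ∨ a) ∨ (b ∧ (a ∨ a))) = max(1, 0.3) = 1
  Łukasiewicz value = 1
Difference: 0.5 − 1 = -0.50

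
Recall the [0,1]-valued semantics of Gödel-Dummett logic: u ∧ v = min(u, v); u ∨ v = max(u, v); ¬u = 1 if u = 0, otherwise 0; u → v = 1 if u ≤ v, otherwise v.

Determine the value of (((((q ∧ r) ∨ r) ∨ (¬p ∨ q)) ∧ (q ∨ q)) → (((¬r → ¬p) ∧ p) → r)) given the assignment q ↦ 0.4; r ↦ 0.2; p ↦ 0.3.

(q ∧ r) = min(0.4, 0.2) = 0.2
((q ∧ r) ∨ r) = max(0.2, 0.2) = 0.2
¬p: Gödel ¬ of 0.3 = 0 (operand ≠ 0)
(¬p ∨ q) = max(0, 0.4) = 0.4
(((q ∧ r) ∨ r) ∨ (¬p ∨ q)) = max(0.2, 0.4) = 0.4
(q ∨ q) = max(0.4, 0.4) = 0.4
((((q ∧ r) ∨ r) ∨ (¬p ∨ q)) ∧ (q ∨ q)) = min(0.4, 0.4) = 0.4
¬r: Gödel ¬ of 0.2 = 0 (operand ≠ 0)
¬p: Gödel ¬ of 0.3 = 0 (operand ≠ 0)
(¬r → ¬p): 0 ≤ 0, so result = 1
((¬r → ¬p) ∧ p) = min(1, 0.3) = 0.3
(((¬r → ¬p) ∧ p) → r): 0.3 > 0.2, so result = 0.2
(((((q ∧ r) ∨ r) ∨ (¬p ∨ q)) ∧ (q ∨ q)) → (((¬r → ¬p) ∧ p) → r)): 0.4 > 0.2, so result = 0.2

0.20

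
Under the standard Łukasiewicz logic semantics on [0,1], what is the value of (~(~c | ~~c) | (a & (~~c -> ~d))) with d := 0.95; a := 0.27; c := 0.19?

~c: Łukasiewicz ¬ gives 1 − 0.19 = 0.81
~c: Łukasiewicz ¬ gives 1 − 0.19 = 0.81
~~c: Łukasiewicz ¬ gives 1 − 0.81 = 0.19
(~c | ~~c) = max(0.81, 0.19) = 0.81
~(~c | ~~c): Łukasiewicz ¬ gives 1 − 0.81 = 0.19
~c: Łukasiewicz ¬ gives 1 − 0.19 = 0.81
~~c: Łukasiewicz ¬ gives 1 − 0.81 = 0.19
~d: Łukasiewicz ¬ gives 1 − 0.95 = 0.05
(~~c -> ~d): min(1, 1 − 0.19 + 0.05) = 0.86
(a & (~~c -> ~d)) = min(0.27, 0.86) = 0.27
(~(~c | ~~c) | (a & (~~c -> ~d))) = max(0.19, 0.27) = 0.27

0.27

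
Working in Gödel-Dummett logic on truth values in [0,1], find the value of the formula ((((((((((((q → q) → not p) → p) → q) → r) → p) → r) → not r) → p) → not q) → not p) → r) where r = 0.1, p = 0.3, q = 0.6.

0.10

(q → q): 0.6 ≤ 0.6, so result = 1
not p: Gödel ¬ of 0.3 = 0 (operand ≠ 0)
((q → q) → not p): 1 > 0, so result = 0
(((q → q) → not p) → p): 0 ≤ 0.3, so result = 1
((((q → q) → not p) → p) → q): 1 > 0.6, so result = 0.6
(((((q → q) → not p) → p) → q) → r): 0.6 > 0.1, so result = 0.1
((((((q → q) → not p) → p) → q) → r) → p): 0.1 ≤ 0.3, so result = 1
(((((((q → q) → not p) → p) → q) → r) → p) → r): 1 > 0.1, so result = 0.1
not r: Gödel ¬ of 0.1 = 0 (operand ≠ 0)
((((((((q → q) → not p) → p) → q) → r) → p) → r) → not r): 0.1 > 0, so result = 0
(((((((((q → q) → not p) → p) → q) → r) → p) → r) → not r) → p): 0 ≤ 0.3, so result = 1
not q: Gödel ¬ of 0.6 = 0 (operand ≠ 0)
((((((((((q → q) → not p) → p) → q) → r) → p) → r) → not r) → p) → not q): 1 > 0, so result = 0
not p: Gödel ¬ of 0.3 = 0 (operand ≠ 0)
(((((((((((q → q) → not p) → p) → q) → r) → p) → r) → not r) → p) → not q) → not p): 0 ≤ 0, so result = 1
((((((((((((q → q) → not p) → p) → q) → r) → p) → r) → not r) → p) → not q) → not p) → r): 1 > 0.1, so result = 0.1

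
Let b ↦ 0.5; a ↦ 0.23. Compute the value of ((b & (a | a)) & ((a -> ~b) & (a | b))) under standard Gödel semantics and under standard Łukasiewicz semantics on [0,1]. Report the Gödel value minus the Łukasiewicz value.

-0.23

Gödel evaluation:
  (a | a) = max(0.23, 0.23) = 0.23
  (b & (a | a)) = min(0.5, 0.23) = 0.23
  ~b: Gödel ¬ of 0.5 = 0 (operand ≠ 0)
  (a -> ~b): 0.23 > 0, so result = 0
  (a | b) = max(0.23, 0.5) = 0.5
  ((a -> ~b) & (a | b)) = min(0, 0.5) = 0
  ((b & (a | a)) & ((a -> ~b) & (a | b))) = min(0.23, 0) = 0
  Gödel value = 0
Łukasiewicz evaluation:
  (a | a) = max(0.23, 0.23) = 0.23
  (b & (a | a)) = min(0.5, 0.23) = 0.23
  ~b: Łukasiewicz ¬ gives 1 − 0.5 = 0.5
  (a -> ~b): min(1, 1 − 0.23 + 0.5) = 1
  (a | b) = max(0.23, 0.5) = 0.5
  ((a -> ~b) & (a | b)) = min(1, 0.5) = 0.5
  ((b & (a | a)) & ((a -> ~b) & (a | b))) = min(0.23, 0.5) = 0.23
  Łukasiewicz value = 0.23
Difference: 0 − 0.23 = -0.23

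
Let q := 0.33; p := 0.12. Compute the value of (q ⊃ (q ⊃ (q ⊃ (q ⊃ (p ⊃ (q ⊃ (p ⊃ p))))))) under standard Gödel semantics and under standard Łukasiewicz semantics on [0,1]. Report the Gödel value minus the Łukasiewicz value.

Gödel evaluation:
  (p ⊃ p): 0.12 ≤ 0.12, so result = 1
  (q ⊃ (p ⊃ p)): 0.33 ≤ 1, so result = 1
  (p ⊃ (q ⊃ (p ⊃ p))): 0.12 ≤ 1, so result = 1
  (q ⊃ (p ⊃ (q ⊃ (p ⊃ p)))): 0.33 ≤ 1, so result = 1
  (q ⊃ (q ⊃ (p ⊃ (q ⊃ (p ⊃ p))))): 0.33 ≤ 1, so result = 1
  (q ⊃ (q ⊃ (q ⊃ (p ⊃ (q ⊃ (p ⊃ p)))))): 0.33 ≤ 1, so result = 1
  (q ⊃ (q ⊃ (q ⊃ (q ⊃ (p ⊃ (q ⊃ (p ⊃ p))))))): 0.33 ≤ 1, so result = 1
  Gödel value = 1
Łukasiewicz evaluation:
  (p ⊃ p): min(1, 1 − 0.12 + 0.12) = 1
  (q ⊃ (p ⊃ p)): min(1, 1 − 0.33 + 1) = 1
  (p ⊃ (q ⊃ (p ⊃ p))): min(1, 1 − 0.12 + 1) = 1
  (q ⊃ (p ⊃ (q ⊃ (p ⊃ p)))): min(1, 1 − 0.33 + 1) = 1
  (q ⊃ (q ⊃ (p ⊃ (q ⊃ (p ⊃ p))))): min(1, 1 − 0.33 + 1) = 1
  (q ⊃ (q ⊃ (q ⊃ (p ⊃ (q ⊃ (p ⊃ p)))))): min(1, 1 − 0.33 + 1) = 1
  (q ⊃ (q ⊃ (q ⊃ (q ⊃ (p ⊃ (q ⊃ (p ⊃ p))))))): min(1, 1 − 0.33 + 1) = 1
  Łukasiewicz value = 1
Difference: 1 − 1 = 0.00

0.00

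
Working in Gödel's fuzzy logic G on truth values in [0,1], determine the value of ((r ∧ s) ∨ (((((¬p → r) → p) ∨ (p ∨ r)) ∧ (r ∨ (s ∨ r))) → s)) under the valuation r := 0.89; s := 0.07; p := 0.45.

0.07

(r ∧ s) = min(0.89, 0.07) = 0.07
¬p: Gödel ¬ of 0.45 = 0 (operand ≠ 0)
(¬p → r): 0 ≤ 0.89, so result = 1
((¬p → r) → p): 1 > 0.45, so result = 0.45
(p ∨ r) = max(0.45, 0.89) = 0.89
(((¬p → r) → p) ∨ (p ∨ r)) = max(0.45, 0.89) = 0.89
(s ∨ r) = max(0.07, 0.89) = 0.89
(r ∨ (s ∨ r)) = max(0.89, 0.89) = 0.89
((((¬p → r) → p) ∨ (p ∨ r)) ∧ (r ∨ (s ∨ r))) = min(0.89, 0.89) = 0.89
(((((¬p → r) → p) ∨ (p ∨ r)) ∧ (r ∨ (s ∨ r))) → s): 0.89 > 0.07, so result = 0.07
((r ∧ s) ∨ (((((¬p → r) → p) ∨ (p ∨ r)) ∧ (r ∨ (s ∨ r))) → s)) = max(0.07, 0.07) = 0.07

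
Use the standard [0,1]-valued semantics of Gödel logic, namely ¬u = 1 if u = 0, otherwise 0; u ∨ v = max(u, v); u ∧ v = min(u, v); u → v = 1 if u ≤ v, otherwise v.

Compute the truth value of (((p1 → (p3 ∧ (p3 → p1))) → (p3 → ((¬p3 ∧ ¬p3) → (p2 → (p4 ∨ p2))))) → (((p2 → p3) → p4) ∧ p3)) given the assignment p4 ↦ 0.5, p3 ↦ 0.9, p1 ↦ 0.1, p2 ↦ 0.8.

(p3 → p1): 0.9 > 0.1, so result = 0.1
(p3 ∧ (p3 → p1)) = min(0.9, 0.1) = 0.1
(p1 → (p3 ∧ (p3 → p1))): 0.1 ≤ 0.1, so result = 1
¬p3: Gödel ¬ of 0.9 = 0 (operand ≠ 0)
¬p3: Gödel ¬ of 0.9 = 0 (operand ≠ 0)
(¬p3 ∧ ¬p3) = min(0, 0) = 0
(p4 ∨ p2) = max(0.5, 0.8) = 0.8
(p2 → (p4 ∨ p2)): 0.8 ≤ 0.8, so result = 1
((¬p3 ∧ ¬p3) → (p2 → (p4 ∨ p2))): 0 ≤ 1, so result = 1
(p3 → ((¬p3 ∧ ¬p3) → (p2 → (p4 ∨ p2)))): 0.9 ≤ 1, so result = 1
((p1 → (p3 ∧ (p3 → p1))) → (p3 → ((¬p3 ∧ ¬p3) → (p2 → (p4 ∨ p2))))): 1 ≤ 1, so result = 1
(p2 → p3): 0.8 ≤ 0.9, so result = 1
((p2 → p3) → p4): 1 > 0.5, so result = 0.5
(((p2 → p3) → p4) ∧ p3) = min(0.5, 0.9) = 0.5
(((p1 → (p3 ∧ (p3 → p1))) → (p3 → ((¬p3 ∧ ¬p3) → (p2 → (p4 ∨ p2))))) → (((p2 → p3) → p4) ∧ p3)): 1 > 0.5, so result = 0.5

0.50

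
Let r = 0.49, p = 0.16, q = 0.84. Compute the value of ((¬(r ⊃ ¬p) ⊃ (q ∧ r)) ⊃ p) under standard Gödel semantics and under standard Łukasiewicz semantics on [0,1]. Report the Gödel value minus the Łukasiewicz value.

0.00

Gödel evaluation:
  ¬p: Gödel ¬ of 0.16 = 0 (operand ≠ 0)
  (r ⊃ ¬p): 0.49 > 0, so result = 0
  ¬(r ⊃ ¬p): Gödel ¬ of 0 = 1 (operand is 0)
  (q ∧ r) = min(0.84, 0.49) = 0.49
  (¬(r ⊃ ¬p) ⊃ (q ∧ r)): 1 > 0.49, so result = 0.49
  ((¬(r ⊃ ¬p) ⊃ (q ∧ r)) ⊃ p): 0.49 > 0.16, so result = 0.16
  Gödel value = 0.16
Łukasiewicz evaluation:
  ¬p: Łukasiewicz ¬ gives 1 − 0.16 = 0.84
  (r ⊃ ¬p): min(1, 1 − 0.49 + 0.84) = 1
  ¬(r ⊃ ¬p): Łukasiewicz ¬ gives 1 − 1 = 0
  (q ∧ r) = min(0.84, 0.49) = 0.49
  (¬(r ⊃ ¬p) ⊃ (q ∧ r)): min(1, 1 − 0 + 0.49) = 1
  ((¬(r ⊃ ¬p) ⊃ (q ∧ r)) ⊃ p): min(1, 1 − 1 + 0.16) = 0.16
  Łukasiewicz value = 0.16
Difference: 0.16 − 0.16 = 0.00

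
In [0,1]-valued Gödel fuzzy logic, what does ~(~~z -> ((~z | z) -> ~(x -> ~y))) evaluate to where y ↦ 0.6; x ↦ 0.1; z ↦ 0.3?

~z: Gödel ¬ of 0.3 = 0 (operand ≠ 0)
~~z: Gödel ¬ of 0 = 1 (operand is 0)
~z: Gödel ¬ of 0.3 = 0 (operand ≠ 0)
(~z | z) = max(0, 0.3) = 0.3
~y: Gödel ¬ of 0.6 = 0 (operand ≠ 0)
(x -> ~y): 0.1 > 0, so result = 0
~(x -> ~y): Gödel ¬ of 0 = 1 (operand is 0)
((~z | z) -> ~(x -> ~y)): 0.3 ≤ 1, so result = 1
(~~z -> ((~z | z) -> ~(x -> ~y))): 1 ≤ 1, so result = 1
~(~~z -> ((~z | z) -> ~(x -> ~y))): Gödel ¬ of 1 = 0 (operand ≠ 0)

0.00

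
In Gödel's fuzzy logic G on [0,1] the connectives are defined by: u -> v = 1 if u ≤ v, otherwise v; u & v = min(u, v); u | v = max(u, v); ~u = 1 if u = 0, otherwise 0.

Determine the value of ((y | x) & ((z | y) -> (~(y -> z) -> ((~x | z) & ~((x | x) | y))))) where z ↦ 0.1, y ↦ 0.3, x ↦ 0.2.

0.30

(y | x) = max(0.3, 0.2) = 0.3
(z | y) = max(0.1, 0.3) = 0.3
(y -> z): 0.3 > 0.1, so result = 0.1
~(y -> z): Gödel ¬ of 0.1 = 0 (operand ≠ 0)
~x: Gödel ¬ of 0.2 = 0 (operand ≠ 0)
(~x | z) = max(0, 0.1) = 0.1
(x | x) = max(0.2, 0.2) = 0.2
((x | x) | y) = max(0.2, 0.3) = 0.3
~((x | x) | y): Gödel ¬ of 0.3 = 0 (operand ≠ 0)
((~x | z) & ~((x | x) | y)) = min(0.1, 0) = 0
(~(y -> z) -> ((~x | z) & ~((x | x) | y))): 0 ≤ 0, so result = 1
((z | y) -> (~(y -> z) -> ((~x | z) & ~((x | x) | y)))): 0.3 ≤ 1, so result = 1
((y | x) & ((z | y) -> (~(y -> z) -> ((~x | z) & ~((x | x) | y))))) = min(0.3, 1) = 0.3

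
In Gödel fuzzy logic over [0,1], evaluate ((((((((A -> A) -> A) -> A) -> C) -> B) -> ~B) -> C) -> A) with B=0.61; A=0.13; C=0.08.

(A -> A): 0.13 ≤ 0.13, so result = 1
((A -> A) -> A): 1 > 0.13, so result = 0.13
(((A -> A) -> A) -> A): 0.13 ≤ 0.13, so result = 1
((((A -> A) -> A) -> A) -> C): 1 > 0.08, so result = 0.08
(((((A -> A) -> A) -> A) -> C) -> B): 0.08 ≤ 0.61, so result = 1
~B: Gödel ¬ of 0.61 = 0 (operand ≠ 0)
((((((A -> A) -> A) -> A) -> C) -> B) -> ~B): 1 > 0, so result = 0
(((((((A -> A) -> A) -> A) -> C) -> B) -> ~B) -> C): 0 ≤ 0.08, so result = 1
((((((((A -> A) -> A) -> A) -> C) -> B) -> ~B) -> C) -> A): 1 > 0.13, so result = 0.13

0.13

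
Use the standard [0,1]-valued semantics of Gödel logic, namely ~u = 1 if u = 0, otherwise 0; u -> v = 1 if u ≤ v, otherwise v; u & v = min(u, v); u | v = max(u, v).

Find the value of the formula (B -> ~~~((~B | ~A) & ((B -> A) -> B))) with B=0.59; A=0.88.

1.00

~B: Gödel ¬ of 0.59 = 0 (operand ≠ 0)
~A: Gödel ¬ of 0.88 = 0 (operand ≠ 0)
(~B | ~A) = max(0, 0) = 0
(B -> A): 0.59 ≤ 0.88, so result = 1
((B -> A) -> B): 1 > 0.59, so result = 0.59
((~B | ~A) & ((B -> A) -> B)) = min(0, 0.59) = 0
~((~B | ~A) & ((B -> A) -> B)): Gödel ¬ of 0 = 1 (operand is 0)
~~((~B | ~A) & ((B -> A) -> B)): Gödel ¬ of 1 = 0 (operand ≠ 0)
~~~((~B | ~A) & ((B -> A) -> B)): Gödel ¬ of 0 = 1 (operand is 0)
(B -> ~~~((~B | ~A) & ((B -> A) -> B))): 0.59 ≤ 1, so result = 1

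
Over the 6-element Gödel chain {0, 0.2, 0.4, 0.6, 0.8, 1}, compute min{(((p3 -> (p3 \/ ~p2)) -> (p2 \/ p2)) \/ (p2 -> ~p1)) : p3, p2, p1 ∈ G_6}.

0.20

The minimum is attained at p3 = 0, p2 = 0.2, p1 = 0.2:
  ~p2: Gödel ¬ of 0.2 = 0 (operand ≠ 0)
  (p3 \/ ~p2) = max(0, 0) = 0
  (p3 -> (p3 \/ ~p2)): 0 ≤ 0, so result = 1
  (p2 \/ p2) = max(0.2, 0.2) = 0.2
  ((p3 -> (p3 \/ ~p2)) -> (p2 \/ p2)): 1 > 0.2, so result = 0.2
  ~p1: Gödel ¬ of 0.2 = 0 (operand ≠ 0)
  (p2 -> ~p1): 0.2 > 0, so result = 0
  (((p3 -> (p3 \/ ~p2)) -> (p2 \/ p2)) \/ (p2 -> ~p1)) = max(0.2, 0) = 0.2
Checking all 216 assignments confirms none give a value below 0.20.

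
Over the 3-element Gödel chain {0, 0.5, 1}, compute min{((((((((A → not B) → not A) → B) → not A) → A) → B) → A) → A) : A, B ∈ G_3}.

0.50

The minimum is attained at A = 0.5, B = 0:
  not B: Gödel ¬ of 0 = 1 (operand is 0)
  (A → not B): 0.5 ≤ 1, so result = 1
  not A: Gödel ¬ of 0.5 = 0 (operand ≠ 0)
  ((A → not B) → not A): 1 > 0, so result = 0
  (((A → not B) → not A) → B): 0 ≤ 0, so result = 1
  not A: Gödel ¬ of 0.5 = 0 (operand ≠ 0)
  ((((A → not B) → not A) → B) → not A): 1 > 0, so result = 0
  (((((A → not B) → not A) → B) → not A) → A): 0 ≤ 0.5, so result = 1
  ((((((A → not B) → not A) → B) → not A) → A) → B): 1 > 0, so result = 0
  (((((((A → not B) → not A) → B) → not A) → A) → B) → A): 0 ≤ 0.5, so result = 1
  ((((((((A → not B) → not A) → B) → not A) → A) → B) → A) → A): 1 > 0.5, so result = 0.5
Checking all 9 assignments confirms none give a value below 0.50.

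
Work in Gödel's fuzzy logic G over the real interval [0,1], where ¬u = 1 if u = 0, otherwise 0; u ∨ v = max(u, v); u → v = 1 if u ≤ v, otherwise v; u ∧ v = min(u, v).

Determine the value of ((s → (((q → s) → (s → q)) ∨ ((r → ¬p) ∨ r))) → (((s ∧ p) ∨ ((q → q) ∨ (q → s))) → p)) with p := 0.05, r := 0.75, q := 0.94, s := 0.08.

(q → s): 0.94 > 0.08, so result = 0.08
(s → q): 0.08 ≤ 0.94, so result = 1
((q → s) → (s → q)): 0.08 ≤ 1, so result = 1
¬p: Gödel ¬ of 0.05 = 0 (operand ≠ 0)
(r → ¬p): 0.75 > 0, so result = 0
((r → ¬p) ∨ r) = max(0, 0.75) = 0.75
(((q → s) → (s → q)) ∨ ((r → ¬p) ∨ r)) = max(1, 0.75) = 1
(s → (((q → s) → (s → q)) ∨ ((r → ¬p) ∨ r))): 0.08 ≤ 1, so result = 1
(s ∧ p) = min(0.08, 0.05) = 0.05
(q → q): 0.94 ≤ 0.94, so result = 1
(q → s): 0.94 > 0.08, so result = 0.08
((q → q) ∨ (q → s)) = max(1, 0.08) = 1
((s ∧ p) ∨ ((q → q) ∨ (q → s))) = max(0.05, 1) = 1
(((s ∧ p) ∨ ((q → q) ∨ (q → s))) → p): 1 > 0.05, so result = 0.05
((s → (((q → s) → (s → q)) ∨ ((r → ¬p) ∨ r))) → (((s ∧ p) ∨ ((q → q) ∨ (q → s))) → p)): 1 > 0.05, so result = 0.05

0.05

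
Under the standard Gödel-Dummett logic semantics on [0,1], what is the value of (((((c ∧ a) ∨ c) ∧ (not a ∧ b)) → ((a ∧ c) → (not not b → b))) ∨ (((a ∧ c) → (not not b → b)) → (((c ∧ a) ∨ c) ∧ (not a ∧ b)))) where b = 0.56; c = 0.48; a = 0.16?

1.00

(c ∧ a) = min(0.48, 0.16) = 0.16
((c ∧ a) ∨ c) = max(0.16, 0.48) = 0.48
not a: Gödel ¬ of 0.16 = 0 (operand ≠ 0)
(not a ∧ b) = min(0, 0.56) = 0
(((c ∧ a) ∨ c) ∧ (not a ∧ b)) = min(0.48, 0) = 0
(a ∧ c) = min(0.16, 0.48) = 0.16
not b: Gödel ¬ of 0.56 = 0 (operand ≠ 0)
not not b: Gödel ¬ of 0 = 1 (operand is 0)
(not not b → b): 1 > 0.56, so result = 0.56
((a ∧ c) → (not not b → b)): 0.16 ≤ 0.56, so result = 1
((((c ∧ a) ∨ c) ∧ (not a ∧ b)) → ((a ∧ c) → (not not b → b))): 0 ≤ 1, so result = 1
(a ∧ c) = min(0.16, 0.48) = 0.16
not b: Gödel ¬ of 0.56 = 0 (operand ≠ 0)
not not b: Gödel ¬ of 0 = 1 (operand is 0)
(not not b → b): 1 > 0.56, so result = 0.56
((a ∧ c) → (not not b → b)): 0.16 ≤ 0.56, so result = 1
(c ∧ a) = min(0.48, 0.16) = 0.16
((c ∧ a) ∨ c) = max(0.16, 0.48) = 0.48
not a: Gödel ¬ of 0.16 = 0 (operand ≠ 0)
(not a ∧ b) = min(0, 0.56) = 0
(((c ∧ a) ∨ c) ∧ (not a ∧ b)) = min(0.48, 0) = 0
(((a ∧ c) → (not not b → b)) → (((c ∧ a) ∨ c) ∧ (not a ∧ b))): 1 > 0, so result = 0
(((((c ∧ a) ∨ c) ∧ (not a ∧ b)) → ((a ∧ c) → (not not b → b))) ∨ (((a ∧ c) → (not not b → b)) → (((c ∧ a) ∨ c) ∧ (not a ∧ b)))) = max(1, 0) = 1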